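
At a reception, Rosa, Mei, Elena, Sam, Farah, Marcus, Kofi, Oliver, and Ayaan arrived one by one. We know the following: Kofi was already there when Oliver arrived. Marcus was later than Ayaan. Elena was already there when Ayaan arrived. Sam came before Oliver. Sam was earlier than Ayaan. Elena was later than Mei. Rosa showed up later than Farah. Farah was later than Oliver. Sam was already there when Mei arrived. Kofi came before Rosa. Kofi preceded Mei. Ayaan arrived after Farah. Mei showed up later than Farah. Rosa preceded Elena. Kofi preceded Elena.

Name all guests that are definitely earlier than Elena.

Farah, Kofi, Mei, Oliver, Rosa, Sam

Directly stated before Elena: Kofi, Mei, and Rosa.
Farah reaches Elena via Farah → Mei → Elena.
Oliver reaches Elena via Oliver → Farah → Mei → Elena.
Sam reaches Elena via Sam → Mei → Elena.
No chain forces Ayaan (or any of the others) ahead of Elena.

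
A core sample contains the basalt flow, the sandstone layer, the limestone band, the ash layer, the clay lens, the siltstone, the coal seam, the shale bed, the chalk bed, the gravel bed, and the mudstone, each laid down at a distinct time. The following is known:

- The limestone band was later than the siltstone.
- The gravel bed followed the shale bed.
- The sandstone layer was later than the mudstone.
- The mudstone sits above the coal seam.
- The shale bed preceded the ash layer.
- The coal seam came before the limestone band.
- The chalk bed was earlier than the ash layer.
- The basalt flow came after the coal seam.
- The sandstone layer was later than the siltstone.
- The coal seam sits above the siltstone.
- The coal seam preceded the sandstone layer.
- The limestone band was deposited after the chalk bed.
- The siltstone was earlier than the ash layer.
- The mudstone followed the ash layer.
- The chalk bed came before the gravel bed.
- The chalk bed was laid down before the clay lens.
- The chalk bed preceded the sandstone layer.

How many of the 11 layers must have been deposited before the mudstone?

Directly stated before the mudstone: the ash layer and the coal seam.
The chalk bed reaches the mudstone via the chalk bed → the ash layer → the mudstone.
The shale bed reaches the mudstone via the shale bed → the ash layer → the mudstone.
The siltstone reaches the mudstone via the siltstone → the ash layer → the mudstone.
No chain forces the clay lens (or any of the others) ahead of the mudstone.
That's the ash layer, the chalk bed, the coal seam, the shale bed, and the siltstone — 5 in all.

5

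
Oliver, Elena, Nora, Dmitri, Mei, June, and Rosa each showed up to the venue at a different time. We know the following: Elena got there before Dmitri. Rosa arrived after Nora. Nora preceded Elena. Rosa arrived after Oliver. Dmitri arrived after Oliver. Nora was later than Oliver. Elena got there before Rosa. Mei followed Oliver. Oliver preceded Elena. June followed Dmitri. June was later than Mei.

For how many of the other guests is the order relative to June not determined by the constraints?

Forced before June: Dmitri, Elena, Mei, Nora, and Oliver.
That leaves Rosa with no forced order relative to June — 1.

1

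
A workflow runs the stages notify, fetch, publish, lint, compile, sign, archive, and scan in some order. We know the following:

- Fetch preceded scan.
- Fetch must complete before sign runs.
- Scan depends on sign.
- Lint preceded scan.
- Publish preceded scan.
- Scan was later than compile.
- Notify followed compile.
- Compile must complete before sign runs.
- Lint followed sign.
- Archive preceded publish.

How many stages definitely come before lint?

3

Directly stated before lint: sign.
Compile reaches lint via compile → sign → lint.
Fetch reaches lint via fetch → sign → lint.
That's compile, fetch, and sign — 3 in all.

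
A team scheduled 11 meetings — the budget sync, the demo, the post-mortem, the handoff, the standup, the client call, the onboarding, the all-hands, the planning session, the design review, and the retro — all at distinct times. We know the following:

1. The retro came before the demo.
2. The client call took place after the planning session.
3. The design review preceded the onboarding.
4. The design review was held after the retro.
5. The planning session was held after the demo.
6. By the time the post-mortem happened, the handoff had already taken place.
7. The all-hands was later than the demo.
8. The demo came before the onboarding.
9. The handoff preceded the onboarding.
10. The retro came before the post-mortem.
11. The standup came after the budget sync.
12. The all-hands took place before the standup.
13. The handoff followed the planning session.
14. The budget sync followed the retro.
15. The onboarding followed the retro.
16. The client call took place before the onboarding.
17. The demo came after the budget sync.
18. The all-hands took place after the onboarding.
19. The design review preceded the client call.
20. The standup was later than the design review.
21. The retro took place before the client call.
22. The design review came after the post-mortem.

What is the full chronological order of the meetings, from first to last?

The constraints fix every adjacent pair, so only one ordering works:
the retro → the budget sync → the demo → the planning session → the handoff → the post-mortem → the design review → the client call → the onboarding → the all-hands → the standup.

the retro, the budget sync, the demo, the planning session, the handoff, the post-mortem, the design review, the client call, the onboarding, the all-hands, the standup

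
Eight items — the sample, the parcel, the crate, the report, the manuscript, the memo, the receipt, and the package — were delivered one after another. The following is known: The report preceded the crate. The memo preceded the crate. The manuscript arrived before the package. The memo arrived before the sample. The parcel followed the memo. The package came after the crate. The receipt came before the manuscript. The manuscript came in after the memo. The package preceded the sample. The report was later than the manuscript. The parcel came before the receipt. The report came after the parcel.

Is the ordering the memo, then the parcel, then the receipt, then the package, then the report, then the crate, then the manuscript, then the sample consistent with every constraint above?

no

The constraints require the crate before the package, but in the proposed sequence the package appears ahead of the crate. That one violation is enough.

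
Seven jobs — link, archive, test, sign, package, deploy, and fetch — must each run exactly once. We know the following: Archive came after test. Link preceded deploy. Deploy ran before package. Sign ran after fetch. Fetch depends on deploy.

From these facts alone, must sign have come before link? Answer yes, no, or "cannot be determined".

Tracing the constraints gives link → deploy → fetch → sign, so link must come before sign.
That means sign cannot be before link.

no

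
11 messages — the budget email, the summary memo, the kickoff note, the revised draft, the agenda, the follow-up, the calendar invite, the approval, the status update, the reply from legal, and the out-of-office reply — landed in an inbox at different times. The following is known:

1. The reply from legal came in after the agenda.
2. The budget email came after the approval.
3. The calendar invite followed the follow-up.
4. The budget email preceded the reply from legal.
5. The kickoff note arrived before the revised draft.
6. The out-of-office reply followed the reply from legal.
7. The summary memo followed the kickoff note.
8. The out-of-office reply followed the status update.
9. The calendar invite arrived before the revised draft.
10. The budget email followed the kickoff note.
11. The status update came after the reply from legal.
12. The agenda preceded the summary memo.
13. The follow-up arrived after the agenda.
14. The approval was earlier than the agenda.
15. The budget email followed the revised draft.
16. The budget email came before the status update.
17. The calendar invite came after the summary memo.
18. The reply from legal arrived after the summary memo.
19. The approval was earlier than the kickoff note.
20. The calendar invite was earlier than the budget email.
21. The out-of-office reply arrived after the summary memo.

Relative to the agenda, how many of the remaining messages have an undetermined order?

Forced before the agenda: the approval; forced after the agenda: the budget email, the calendar invite, the follow-up, the out-of-office reply, the reply from legal, the revised draft, the status update, and the summary memo.
That leaves the kickoff note with no forced order relative to the agenda — 1.

1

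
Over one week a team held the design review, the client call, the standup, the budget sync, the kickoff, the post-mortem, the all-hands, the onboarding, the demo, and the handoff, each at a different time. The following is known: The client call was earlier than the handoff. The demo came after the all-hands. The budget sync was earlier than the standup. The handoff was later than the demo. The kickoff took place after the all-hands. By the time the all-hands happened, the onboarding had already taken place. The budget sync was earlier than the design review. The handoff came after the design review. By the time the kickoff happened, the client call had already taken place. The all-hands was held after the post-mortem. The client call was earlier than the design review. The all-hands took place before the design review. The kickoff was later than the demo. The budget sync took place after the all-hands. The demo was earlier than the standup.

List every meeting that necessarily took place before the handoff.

Directly stated before the handoff: the client call, the demo, and the design review.
The all-hands reaches the handoff via the all-hands → the demo → the handoff.
The budget sync reaches the handoff via the budget sync → the design review → the handoff.
The onboarding reaches the handoff via the onboarding → the all-hands → the demo → the handoff.
Likewise the post-mortem reaches the handoff by chaining the stated constraints.

the all-hands, the budget sync, the client call, the demo, the design review, the onboarding, the post-mortem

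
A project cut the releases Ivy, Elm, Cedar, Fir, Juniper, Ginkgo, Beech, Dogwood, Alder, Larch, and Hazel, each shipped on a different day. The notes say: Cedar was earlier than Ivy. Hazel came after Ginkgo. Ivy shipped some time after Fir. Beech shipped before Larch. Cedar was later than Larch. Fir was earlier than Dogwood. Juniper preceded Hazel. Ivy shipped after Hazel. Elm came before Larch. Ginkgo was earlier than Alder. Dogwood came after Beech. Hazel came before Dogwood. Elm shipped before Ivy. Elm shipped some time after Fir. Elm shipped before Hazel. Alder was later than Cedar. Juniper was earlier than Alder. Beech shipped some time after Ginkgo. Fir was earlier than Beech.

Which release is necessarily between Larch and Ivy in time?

Tracing the constraints gives Larch → Cedar → Ivy, so Cedar sits after Larch and before Ivy.
No other release is forced both after Larch and before Ivy.

Cedar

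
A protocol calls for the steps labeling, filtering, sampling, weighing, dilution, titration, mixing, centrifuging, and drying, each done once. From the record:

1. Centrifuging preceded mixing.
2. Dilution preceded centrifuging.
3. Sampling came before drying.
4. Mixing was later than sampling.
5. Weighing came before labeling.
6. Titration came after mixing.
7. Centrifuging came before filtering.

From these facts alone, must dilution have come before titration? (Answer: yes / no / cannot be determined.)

yes

Chain the constraints: dilution → centrifuging → mixing → titration. Each link is directly stated, so dilution comes before titration.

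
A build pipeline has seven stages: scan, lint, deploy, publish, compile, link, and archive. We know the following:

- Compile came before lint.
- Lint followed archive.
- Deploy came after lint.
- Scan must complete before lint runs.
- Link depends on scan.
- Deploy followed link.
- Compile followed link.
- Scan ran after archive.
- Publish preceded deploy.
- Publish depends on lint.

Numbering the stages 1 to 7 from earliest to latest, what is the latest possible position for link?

3

Link must come before compile, deploy, lint, and publish — 4 stages forced after it.
Everything else can be placed before link in some valid order, so link can sit as late as position 7 − 4 = 3.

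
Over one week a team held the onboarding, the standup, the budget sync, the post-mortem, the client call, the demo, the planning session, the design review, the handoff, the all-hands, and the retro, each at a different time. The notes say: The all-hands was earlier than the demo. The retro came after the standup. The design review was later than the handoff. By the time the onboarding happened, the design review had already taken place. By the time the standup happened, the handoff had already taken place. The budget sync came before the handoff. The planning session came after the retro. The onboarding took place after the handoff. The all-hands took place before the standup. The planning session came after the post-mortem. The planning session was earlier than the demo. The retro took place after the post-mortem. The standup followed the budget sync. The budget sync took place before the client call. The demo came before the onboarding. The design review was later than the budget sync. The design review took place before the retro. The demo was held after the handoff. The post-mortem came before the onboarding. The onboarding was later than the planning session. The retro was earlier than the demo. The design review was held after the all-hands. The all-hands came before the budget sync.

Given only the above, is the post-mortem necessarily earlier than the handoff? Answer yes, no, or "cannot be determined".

No chain of stated constraints runs from the post-mortem to the handoff, and none runs from the handoff to the post-mortem either.
So the relative order of the post-mortem and the handoff is not fixed by the given facts.

cannot be determined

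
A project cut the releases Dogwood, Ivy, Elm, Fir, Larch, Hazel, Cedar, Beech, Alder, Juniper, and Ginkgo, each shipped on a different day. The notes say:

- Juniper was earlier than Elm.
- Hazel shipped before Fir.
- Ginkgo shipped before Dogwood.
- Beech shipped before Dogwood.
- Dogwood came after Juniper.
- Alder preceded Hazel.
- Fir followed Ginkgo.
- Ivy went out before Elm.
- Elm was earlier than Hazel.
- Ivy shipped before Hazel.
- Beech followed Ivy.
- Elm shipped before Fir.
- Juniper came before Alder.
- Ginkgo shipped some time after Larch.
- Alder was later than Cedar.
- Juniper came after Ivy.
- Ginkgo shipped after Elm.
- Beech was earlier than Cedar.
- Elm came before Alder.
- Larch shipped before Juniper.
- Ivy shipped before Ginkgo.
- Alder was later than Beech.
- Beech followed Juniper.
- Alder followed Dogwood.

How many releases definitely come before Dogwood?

6

Directly stated before Dogwood: Beech, Ginkgo, and Juniper.
Elm reaches Dogwood via Elm → Ginkgo → Dogwood.
Ivy reaches Dogwood via Ivy → Ginkgo → Dogwood.
Larch reaches Dogwood via Larch → Juniper → Dogwood.
No chain forces Hazel (or any of the others) ahead of Dogwood.
That's Beech, Elm, Ginkgo, Ivy, Juniper, and Larch — 6 in all.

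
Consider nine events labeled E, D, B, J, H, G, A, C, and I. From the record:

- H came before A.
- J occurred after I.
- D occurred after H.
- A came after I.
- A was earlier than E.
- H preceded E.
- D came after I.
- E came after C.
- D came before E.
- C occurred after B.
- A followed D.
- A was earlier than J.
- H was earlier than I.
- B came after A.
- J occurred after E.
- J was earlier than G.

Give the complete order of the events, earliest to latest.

The constraints fix every adjacent pair, so only one ordering works:
H → I → D → A → B → C → E → J → G.

H, I, D, A, B, C, E, J, G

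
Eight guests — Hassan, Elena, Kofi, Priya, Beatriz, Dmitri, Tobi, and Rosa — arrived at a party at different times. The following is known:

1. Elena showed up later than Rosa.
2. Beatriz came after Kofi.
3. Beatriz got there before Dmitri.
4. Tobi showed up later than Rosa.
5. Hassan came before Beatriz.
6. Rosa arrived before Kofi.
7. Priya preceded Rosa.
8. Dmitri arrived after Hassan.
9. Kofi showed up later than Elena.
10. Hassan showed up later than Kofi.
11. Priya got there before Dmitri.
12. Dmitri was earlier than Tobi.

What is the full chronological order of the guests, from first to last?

The constraints fix every adjacent pair, so only one ordering works:
Priya → Rosa → Elena → Kofi → Hassan → Beatriz → Dmitri → Tobi.

Priya, Rosa, Elena, Kofi, Hassan, Beatriz, Dmitri, Tobi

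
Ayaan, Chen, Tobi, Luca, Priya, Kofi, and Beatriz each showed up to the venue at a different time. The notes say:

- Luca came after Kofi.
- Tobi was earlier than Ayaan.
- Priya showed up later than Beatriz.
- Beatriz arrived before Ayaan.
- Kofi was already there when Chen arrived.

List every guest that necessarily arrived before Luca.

Directly stated before Luca: Kofi.
No chain forces Tobi (or any of the others) ahead of Luca.

Kofi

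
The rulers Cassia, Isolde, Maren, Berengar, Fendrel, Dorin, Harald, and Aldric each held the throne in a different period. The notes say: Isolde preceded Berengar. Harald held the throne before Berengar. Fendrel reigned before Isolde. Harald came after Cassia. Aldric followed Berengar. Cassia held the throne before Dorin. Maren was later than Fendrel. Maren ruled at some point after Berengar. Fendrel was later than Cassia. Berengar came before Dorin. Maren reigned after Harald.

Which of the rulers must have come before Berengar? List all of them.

Directly stated before Berengar: Harald and Isolde.
Cassia reaches Berengar via Cassia → Harald → Berengar.
Fendrel reaches Berengar via Fendrel → Isolde → Berengar.
No chain forces Maren (or any of the others) ahead of Berengar.

Cassia, Fendrel, Harald, Isolde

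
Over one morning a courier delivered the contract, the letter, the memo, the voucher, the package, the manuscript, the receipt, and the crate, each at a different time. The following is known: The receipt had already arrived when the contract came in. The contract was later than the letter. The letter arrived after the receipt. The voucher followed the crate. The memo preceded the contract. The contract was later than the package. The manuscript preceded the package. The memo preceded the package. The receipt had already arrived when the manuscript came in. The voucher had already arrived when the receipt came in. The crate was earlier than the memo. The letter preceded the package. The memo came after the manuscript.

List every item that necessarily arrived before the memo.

Directly stated before the memo: the crate and the manuscript.
The receipt reaches the memo via the receipt → the manuscript → the memo.
The voucher reaches the memo via the voucher → the receipt → the manuscript → the memo.

the crate, the manuscript, the receipt, the voucher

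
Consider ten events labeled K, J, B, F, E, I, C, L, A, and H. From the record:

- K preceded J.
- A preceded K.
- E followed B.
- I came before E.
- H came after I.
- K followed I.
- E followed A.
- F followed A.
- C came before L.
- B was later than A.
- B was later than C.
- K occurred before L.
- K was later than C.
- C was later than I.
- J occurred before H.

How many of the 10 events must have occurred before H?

Directly stated before H: I and J.
A reaches H via A → K → J → H.
C reaches H via C → K → J → H.
K reaches H via K → J → H.
No chain forces E (or any of the others) ahead of H.
That's A, C, I, J, and K — 5 in all.

5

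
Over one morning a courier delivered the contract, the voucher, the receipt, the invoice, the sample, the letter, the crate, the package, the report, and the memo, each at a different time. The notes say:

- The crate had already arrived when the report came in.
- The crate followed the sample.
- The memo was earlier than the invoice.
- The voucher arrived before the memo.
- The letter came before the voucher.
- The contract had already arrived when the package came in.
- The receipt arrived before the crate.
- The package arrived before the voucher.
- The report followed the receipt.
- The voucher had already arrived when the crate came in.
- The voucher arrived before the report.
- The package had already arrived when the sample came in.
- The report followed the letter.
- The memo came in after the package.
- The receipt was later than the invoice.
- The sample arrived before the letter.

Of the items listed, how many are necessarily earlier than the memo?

5

Directly stated before the memo: the package and the voucher.
The contract reaches the memo via the contract → the package → the memo.
The letter reaches the memo via the letter → the voucher → the memo.
The sample reaches the memo via the sample → the letter → the voucher → the memo.
That's the contract, the letter, the package, the sample, and the voucher — 5 in all.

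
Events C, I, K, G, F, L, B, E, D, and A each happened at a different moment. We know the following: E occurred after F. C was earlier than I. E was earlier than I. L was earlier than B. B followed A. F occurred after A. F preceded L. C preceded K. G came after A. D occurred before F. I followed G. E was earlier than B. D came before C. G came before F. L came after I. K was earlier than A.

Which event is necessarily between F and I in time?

E

Tracing the constraints gives F → E → I, so E sits after F and before I.
No other event is forced both after F and before I.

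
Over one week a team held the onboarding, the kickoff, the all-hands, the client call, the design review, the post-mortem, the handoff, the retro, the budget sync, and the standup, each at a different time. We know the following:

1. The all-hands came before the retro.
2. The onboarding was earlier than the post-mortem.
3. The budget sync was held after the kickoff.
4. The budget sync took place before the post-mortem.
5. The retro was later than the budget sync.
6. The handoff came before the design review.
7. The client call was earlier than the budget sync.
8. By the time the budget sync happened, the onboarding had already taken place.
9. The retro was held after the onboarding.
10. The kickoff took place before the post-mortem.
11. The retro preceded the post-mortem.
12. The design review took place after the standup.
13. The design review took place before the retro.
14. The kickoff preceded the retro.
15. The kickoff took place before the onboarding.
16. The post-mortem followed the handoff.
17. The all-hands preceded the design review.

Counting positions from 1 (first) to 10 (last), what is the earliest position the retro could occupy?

9

The all-hands, the budget sync, the client call, the design review, the handoff, the kickoff, the onboarding, and the standup must all come before the retro — 8 forced predecessors.
Nothing else is forced ahead of the retro, so its earliest slot is position 8 + 1 = 9.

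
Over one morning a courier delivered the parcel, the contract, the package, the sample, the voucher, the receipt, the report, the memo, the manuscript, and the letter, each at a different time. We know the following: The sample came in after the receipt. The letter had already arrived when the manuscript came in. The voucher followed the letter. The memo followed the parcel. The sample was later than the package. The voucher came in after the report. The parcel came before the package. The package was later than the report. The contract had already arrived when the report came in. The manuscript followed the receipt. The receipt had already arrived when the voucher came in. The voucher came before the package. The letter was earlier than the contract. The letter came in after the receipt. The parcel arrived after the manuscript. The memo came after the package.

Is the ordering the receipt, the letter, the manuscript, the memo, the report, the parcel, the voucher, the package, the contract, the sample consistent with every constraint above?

The constraints require the parcel before the memo, but in the proposed sequence the memo appears ahead of the parcel. That one violation is enough.

no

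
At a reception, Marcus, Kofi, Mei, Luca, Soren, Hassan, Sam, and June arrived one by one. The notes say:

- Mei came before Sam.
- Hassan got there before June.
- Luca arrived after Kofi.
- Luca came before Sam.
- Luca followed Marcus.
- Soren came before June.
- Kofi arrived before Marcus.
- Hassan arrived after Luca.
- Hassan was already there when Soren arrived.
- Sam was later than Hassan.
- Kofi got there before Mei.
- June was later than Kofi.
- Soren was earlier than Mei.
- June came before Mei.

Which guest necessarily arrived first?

Kofi

Kofi has a chain of constraints placing them before every other guest, so Kofi must be first.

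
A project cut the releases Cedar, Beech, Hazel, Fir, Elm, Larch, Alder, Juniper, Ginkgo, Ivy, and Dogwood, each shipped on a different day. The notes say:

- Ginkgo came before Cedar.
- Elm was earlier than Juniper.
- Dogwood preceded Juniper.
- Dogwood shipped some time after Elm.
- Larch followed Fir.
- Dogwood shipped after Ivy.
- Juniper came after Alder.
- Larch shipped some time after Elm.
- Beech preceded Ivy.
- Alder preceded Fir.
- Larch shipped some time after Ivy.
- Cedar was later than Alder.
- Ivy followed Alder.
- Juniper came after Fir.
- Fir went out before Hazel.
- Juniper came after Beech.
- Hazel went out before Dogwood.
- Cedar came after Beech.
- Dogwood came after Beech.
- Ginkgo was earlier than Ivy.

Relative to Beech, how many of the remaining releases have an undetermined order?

5

Forced after Beech: Cedar, Dogwood, Ivy, Juniper, and Larch.
That leaves Alder, Elm, Fir, Ginkgo, and Hazel with no forced order relative to Beech — 5.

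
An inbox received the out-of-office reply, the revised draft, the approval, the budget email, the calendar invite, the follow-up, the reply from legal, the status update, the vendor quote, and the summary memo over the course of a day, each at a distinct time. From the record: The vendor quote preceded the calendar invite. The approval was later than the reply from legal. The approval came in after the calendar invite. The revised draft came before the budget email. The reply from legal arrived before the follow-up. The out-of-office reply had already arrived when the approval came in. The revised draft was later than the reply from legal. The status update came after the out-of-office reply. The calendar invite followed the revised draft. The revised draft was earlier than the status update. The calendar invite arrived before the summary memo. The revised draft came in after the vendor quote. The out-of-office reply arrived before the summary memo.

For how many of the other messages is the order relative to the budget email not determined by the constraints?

6

Forced before the budget email: the reply from legal, the revised draft, and the vendor quote.
That leaves the approval, the calendar invite, the follow-up, the out-of-office reply, the status update, and the summary memo with no forced order relative to the budget email — 6.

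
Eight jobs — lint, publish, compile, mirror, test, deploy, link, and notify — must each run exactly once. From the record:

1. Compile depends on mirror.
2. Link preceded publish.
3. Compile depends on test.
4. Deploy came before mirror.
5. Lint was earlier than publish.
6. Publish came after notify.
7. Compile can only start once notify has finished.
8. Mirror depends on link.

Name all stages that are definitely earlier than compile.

deploy, link, mirror, notify, test

Directly stated before compile: mirror, notify, and test.
Deploy reaches compile via deploy → mirror → compile.
Link reaches compile via link → mirror → compile.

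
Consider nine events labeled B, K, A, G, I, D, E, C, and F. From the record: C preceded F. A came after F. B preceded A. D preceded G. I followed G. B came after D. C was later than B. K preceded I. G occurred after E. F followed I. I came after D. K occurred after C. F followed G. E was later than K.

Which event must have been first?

D has a chain of constraints placing it before every other event, so D must be first.

D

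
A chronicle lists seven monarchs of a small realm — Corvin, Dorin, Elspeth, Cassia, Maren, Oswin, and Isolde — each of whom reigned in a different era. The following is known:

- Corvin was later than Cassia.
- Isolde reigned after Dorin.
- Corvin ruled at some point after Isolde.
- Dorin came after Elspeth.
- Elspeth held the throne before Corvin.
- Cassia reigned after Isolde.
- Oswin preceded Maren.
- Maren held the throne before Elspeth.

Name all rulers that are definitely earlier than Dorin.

Elspeth, Maren, Oswin

Directly stated before Dorin: Elspeth.
Maren reaches Dorin via Maren → Elspeth → Dorin.
Oswin reaches Dorin via Oswin → Maren → Elspeth → Dorin.
No chain forces Isolde (or any of the others) ahead of Dorin.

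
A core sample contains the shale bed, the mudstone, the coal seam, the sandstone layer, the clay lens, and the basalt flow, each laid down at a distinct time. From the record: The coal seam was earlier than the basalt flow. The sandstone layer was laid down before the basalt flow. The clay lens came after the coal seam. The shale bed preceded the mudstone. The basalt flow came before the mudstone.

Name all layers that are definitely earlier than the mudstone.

Directly stated before the mudstone: the basalt flow and the shale bed.
The coal seam reaches the mudstone via the coal seam → the basalt flow → the mudstone.
The sandstone layer reaches the mudstone via the sandstone layer → the basalt flow → the mudstone.
No chain forces the clay lens ahead of the mudstone.

the basalt flow, the coal seam, the sandstone layer, the shale bed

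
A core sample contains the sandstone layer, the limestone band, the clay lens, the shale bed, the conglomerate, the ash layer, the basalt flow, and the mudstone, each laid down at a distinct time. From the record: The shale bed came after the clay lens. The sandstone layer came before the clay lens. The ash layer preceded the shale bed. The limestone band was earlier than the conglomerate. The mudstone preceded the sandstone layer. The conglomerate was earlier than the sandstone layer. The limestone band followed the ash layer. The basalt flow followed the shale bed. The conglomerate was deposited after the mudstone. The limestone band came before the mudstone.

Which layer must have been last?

the basalt flow

Every other layer has a chain of constraints placing it before the basalt flow, so the basalt flow is last.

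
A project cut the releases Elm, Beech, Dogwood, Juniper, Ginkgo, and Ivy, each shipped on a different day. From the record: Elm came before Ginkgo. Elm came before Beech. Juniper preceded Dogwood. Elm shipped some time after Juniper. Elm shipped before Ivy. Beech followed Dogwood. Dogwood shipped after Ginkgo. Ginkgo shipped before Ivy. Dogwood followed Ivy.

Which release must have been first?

Juniper has a chain of constraints placing it before every other release, so Juniper must be first.

Juniper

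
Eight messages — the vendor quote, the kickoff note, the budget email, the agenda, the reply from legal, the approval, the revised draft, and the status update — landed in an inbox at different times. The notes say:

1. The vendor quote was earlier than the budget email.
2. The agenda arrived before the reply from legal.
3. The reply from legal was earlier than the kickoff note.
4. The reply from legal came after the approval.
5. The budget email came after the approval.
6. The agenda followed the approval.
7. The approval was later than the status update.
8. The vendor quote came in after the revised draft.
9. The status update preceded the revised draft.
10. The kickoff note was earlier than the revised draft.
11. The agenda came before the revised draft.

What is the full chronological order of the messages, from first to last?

The constraints fix every adjacent pair, so only one ordering works:
the status update → the approval → the agenda → the reply from legal → the kickoff note → the revised draft → the vendor quote → the budget email.

the status update, the approval, the agenda, the reply from legal, the kickoff note, the revised draft, the vendor quote, the budget email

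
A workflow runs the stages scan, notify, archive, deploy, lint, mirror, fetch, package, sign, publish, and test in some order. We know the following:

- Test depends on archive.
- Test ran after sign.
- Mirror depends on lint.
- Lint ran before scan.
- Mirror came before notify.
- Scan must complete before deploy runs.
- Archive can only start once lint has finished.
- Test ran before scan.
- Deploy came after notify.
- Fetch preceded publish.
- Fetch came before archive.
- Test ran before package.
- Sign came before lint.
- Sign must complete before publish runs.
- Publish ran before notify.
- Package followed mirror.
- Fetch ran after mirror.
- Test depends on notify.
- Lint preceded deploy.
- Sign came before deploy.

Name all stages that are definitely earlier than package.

archive, fetch, lint, mirror, notify, publish, sign, test

Directly stated before package: mirror and test.
Archive reaches package via archive → test → package.
Fetch reaches package via fetch → archive → test → package.
Lint reaches package via lint → mirror → package.
Likewise notify, publish, and sign each reach package by chaining the stated constraints.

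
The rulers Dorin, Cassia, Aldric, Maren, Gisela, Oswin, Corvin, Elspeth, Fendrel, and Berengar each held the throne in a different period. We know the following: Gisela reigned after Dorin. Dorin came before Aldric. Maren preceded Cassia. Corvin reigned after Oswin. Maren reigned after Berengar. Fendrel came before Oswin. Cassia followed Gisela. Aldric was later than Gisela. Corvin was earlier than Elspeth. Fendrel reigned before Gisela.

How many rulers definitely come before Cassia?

Directly stated before Cassia: Gisela and Maren.
Berengar reaches Cassia via Berengar → Maren → Cassia.
Dorin reaches Cassia via Dorin → Gisela → Cassia.
Fendrel reaches Cassia via Fendrel → Gisela → Cassia.
No chain forces Elspeth (or any of the others) ahead of Cassia.
That's Berengar, Dorin, Fendrel, Gisela, and Maren — 5 in all.

5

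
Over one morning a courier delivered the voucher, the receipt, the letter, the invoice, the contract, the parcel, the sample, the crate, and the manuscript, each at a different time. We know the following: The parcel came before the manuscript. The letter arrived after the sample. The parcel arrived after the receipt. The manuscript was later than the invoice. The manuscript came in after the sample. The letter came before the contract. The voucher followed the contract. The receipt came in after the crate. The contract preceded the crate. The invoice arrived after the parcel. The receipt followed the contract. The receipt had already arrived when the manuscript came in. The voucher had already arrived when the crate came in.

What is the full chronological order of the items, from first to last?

the sample, the letter, the contract, the voucher, the crate, the receipt, the parcel, the invoice, the manuscript

The constraints fix every adjacent pair, so only one ordering works:
the sample → the letter → the contract → the voucher → the crate → the receipt → the parcel → the invoice → the manuscript.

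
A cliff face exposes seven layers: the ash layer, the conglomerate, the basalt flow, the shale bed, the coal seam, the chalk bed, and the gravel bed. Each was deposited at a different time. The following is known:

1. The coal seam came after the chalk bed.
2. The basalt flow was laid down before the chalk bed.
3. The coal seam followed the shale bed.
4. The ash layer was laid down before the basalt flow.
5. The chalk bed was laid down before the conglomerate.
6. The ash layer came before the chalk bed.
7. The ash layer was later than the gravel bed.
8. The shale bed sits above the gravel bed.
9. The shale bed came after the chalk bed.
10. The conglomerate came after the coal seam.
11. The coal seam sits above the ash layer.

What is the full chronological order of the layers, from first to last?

The constraints fix every adjacent pair, so only one ordering works:
the gravel bed → the ash layer → the basalt flow → the chalk bed → the shale bed → the coal seam → the conglomerate.

the gravel bed, the ash layer, the basalt flow, the chalk bed, the shale bed, the coal seam, the conglomerate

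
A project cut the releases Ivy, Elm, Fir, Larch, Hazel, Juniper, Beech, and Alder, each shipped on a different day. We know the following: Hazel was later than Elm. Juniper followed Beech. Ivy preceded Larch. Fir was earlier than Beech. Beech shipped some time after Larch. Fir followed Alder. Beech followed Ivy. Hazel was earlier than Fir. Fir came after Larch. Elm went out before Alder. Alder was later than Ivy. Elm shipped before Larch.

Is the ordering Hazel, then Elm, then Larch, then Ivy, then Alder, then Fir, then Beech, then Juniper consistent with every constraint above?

no

The constraints require Elm before Hazel, but in the proposed sequence Hazel appears ahead of Elm. That one violation is enough.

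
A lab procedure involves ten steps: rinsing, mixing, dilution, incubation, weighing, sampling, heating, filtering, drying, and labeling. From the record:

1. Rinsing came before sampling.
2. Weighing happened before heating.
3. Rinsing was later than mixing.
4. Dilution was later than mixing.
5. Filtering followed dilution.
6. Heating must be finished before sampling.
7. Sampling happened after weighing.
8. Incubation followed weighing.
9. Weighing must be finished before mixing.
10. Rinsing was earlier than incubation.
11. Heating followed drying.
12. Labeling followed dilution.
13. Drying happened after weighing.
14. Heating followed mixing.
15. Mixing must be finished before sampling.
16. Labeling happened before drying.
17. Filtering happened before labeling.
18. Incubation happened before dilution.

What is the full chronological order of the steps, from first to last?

weighing, mixing, rinsing, incubation, dilution, filtering, labeling, drying, heating, sampling

The constraints fix every adjacent pair, so only one ordering works:
weighing → mixing → rinsing → incubation → dilution → filtering → labeling → drying → heating → sampling.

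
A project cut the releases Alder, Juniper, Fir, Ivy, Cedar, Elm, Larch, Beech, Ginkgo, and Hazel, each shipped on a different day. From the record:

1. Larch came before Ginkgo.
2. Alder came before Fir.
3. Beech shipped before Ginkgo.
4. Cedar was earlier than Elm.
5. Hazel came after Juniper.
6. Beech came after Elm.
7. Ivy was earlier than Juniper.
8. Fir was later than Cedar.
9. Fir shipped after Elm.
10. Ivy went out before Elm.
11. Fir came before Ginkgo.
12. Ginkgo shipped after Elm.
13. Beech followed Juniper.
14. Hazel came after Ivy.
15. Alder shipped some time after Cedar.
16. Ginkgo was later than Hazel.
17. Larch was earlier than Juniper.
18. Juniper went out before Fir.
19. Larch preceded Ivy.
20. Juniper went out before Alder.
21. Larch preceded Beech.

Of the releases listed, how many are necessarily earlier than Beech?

Directly stated before Beech: Elm, Juniper, and Larch.
Cedar reaches Beech via Cedar → Elm → Beech.
Ivy reaches Beech via Ivy → Juniper → Beech.
No chain forces Hazel (or any of the others) ahead of Beech.
That's Cedar, Elm, Ivy, Juniper, and Larch — 5 in all.

5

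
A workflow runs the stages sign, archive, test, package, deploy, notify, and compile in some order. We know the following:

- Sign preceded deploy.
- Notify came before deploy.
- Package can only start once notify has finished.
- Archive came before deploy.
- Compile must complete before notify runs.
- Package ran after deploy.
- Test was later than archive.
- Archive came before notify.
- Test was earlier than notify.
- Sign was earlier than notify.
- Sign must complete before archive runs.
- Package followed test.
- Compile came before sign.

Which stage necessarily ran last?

package

Every other stage has a chain of constraints placing it before package, so package is last.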